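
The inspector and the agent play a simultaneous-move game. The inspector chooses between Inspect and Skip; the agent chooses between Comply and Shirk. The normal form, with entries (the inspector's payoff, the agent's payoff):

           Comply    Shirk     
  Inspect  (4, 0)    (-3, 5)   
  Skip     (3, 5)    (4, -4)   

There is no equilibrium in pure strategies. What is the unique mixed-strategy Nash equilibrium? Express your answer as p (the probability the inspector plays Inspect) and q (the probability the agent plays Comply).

Set the agent's expected payoff from Comply equal to that from Shirk:
  the agent's expected payoff from Comply: p·0 + (1−p)·5 = -5p + 5
  the agent's expected payoff from Shirk: p·5 + (1−p)·(-4) = 9p - 4
  -5p + 5 = 9p - 4  ⇒  -14p = -9  ⇒  p = 9/14.
The inspector's indifference between Inspect and Skip determines the agent's mixing probability q:
  the inspector's payoff to Inspect: q·4 + (1−q)·(-3) = 7q - 3
  the inspector's payoff to Skip: q·3 + (1−q)·4 = -q + 4
  7q - 3 = -q + 4  ⇒  8q = 7  ⇒  q = 7/8.

p = 9/14, q = 7/8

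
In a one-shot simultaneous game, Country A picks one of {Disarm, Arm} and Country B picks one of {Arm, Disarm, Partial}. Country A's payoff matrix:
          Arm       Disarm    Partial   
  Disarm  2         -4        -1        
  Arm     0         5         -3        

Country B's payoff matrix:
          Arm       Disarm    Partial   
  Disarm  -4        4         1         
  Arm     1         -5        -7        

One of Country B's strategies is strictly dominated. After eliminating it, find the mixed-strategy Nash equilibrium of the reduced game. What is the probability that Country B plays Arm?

q = 9/11

Country B's strategy Partial is strictly dominated by Disarm: 4 > 1 and -5 > -7. Eliminate Partial.
Set Country A's expected payoff from Disarm equal to that from Arm:
  Country A's expected payoff from Disarm: q·2 + (1−q)·(-4) = 6q - 4
  Country A's expected payoff from Arm: q·0 + (1−q)·5 = -5q + 5
  6q - 4 = -5q + 5  ⇒  11q = 9  ⇒  q = 9/11.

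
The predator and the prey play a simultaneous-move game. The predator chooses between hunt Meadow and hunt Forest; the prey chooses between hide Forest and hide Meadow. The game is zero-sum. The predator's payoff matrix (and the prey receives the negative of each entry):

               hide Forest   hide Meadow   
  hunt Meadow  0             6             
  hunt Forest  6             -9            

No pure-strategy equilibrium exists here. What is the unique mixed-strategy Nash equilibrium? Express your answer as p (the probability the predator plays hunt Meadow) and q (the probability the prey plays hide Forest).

p = 5/7, q = 5/7

In a mixed equilibrium the prey is indifferent between hide Forest and hide Meadow; this condition fixes p.
  the prey's payoff from hide Forest: p·0 + (1−p)·(-6) = 6p - 6
  the prey's payoff from hide Meadow: p·(-6) + (1−p)·9 = -15p + 9
  6p - 6 = -15p + 9  ⇒  21p = 15  ⇒  p = 5/7.
The predator's indifference between hunt Meadow and hunt Forest determines the prey's mixing probability q:
  the predator's payoff from hunt Meadow: q·0 + (1−q)·6 = -6q + 6
  the predator's payoff from hunt Forest: q·6 + (1−q)·(-9) = 15q - 9
  -6q + 6 = 15q - 9  ⇒  -21q = -15  ⇒  q = 5/7.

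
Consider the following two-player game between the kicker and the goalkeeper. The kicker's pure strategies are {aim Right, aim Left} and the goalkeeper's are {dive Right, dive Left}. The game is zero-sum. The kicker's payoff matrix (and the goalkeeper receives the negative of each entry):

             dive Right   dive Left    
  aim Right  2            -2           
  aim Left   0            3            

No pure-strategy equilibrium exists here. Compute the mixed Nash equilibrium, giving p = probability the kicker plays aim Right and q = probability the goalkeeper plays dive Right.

The goalkeeper's indifference between dive Right and dive Left determines the kicker's mixing probability p:
  the goalkeeper's expected payoff from dive Right: p·(-2) + (1−p)·0 = -2p
  the goalkeeper's expected payoff from dive Left: p·2 + (1−p)·(-3) = 5p - 3
  -2p = 5p - 3  ⇒  -7p = -3  ⇒  p = 3/7.
The kicker's indifference between aim Right and aim Left determines the goalkeeper's mixing probability q:
  the kicker's payoff from aim Right: q·2 + (1−q)·(-2) = 4q - 2
  the kicker's payoff from aim Left: q·0 + (1−q)·3 = -3q + 3
  4q - 2 = -3q + 3  ⇒  7q = 5  ⇒  q = 5/7.

p = 3/7, q = 5/7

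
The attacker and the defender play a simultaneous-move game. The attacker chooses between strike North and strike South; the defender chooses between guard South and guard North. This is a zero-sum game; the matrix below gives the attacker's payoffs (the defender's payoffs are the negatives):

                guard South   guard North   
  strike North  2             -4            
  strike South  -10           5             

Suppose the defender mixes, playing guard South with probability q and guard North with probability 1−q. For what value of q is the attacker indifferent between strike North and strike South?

q = 3/7

The defender's mix must leave the attacker indifferent between strike North and strike South.
  the attacker's expected payoff from strike North: q·2 + (1−q)·(-4) = 6q - 4
  the attacker's expected payoff from strike South: q·(-10) + (1−q)·5 = -15q + 5
  6q - 4 = -15q + 5  ⇒  21q = 9  ⇒  q = 3/7.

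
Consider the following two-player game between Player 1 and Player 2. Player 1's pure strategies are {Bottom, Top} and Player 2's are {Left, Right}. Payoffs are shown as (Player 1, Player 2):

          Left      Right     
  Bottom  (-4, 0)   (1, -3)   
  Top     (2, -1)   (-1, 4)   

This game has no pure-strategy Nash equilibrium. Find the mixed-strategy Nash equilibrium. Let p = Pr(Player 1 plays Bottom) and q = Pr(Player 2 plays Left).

For Player 2 to be willing to mix, Player 2 must be indifferent between Left and Right, which pins down Player 1's mix.
  Player 2's payoff from Left: p·0 + (1−p)·(-1) = p - 1
  Player 2's payoff from Right: p·(-3) + (1−p)·4 = -7p + 4
  p - 1 = -7p + 4  ⇒  8p = 5  ⇒  p = 5/8.
In a mixed equilibrium Player 1 is indifferent between Bottom and Top; this condition fixes q.
  Player 1's expected payoff from Bottom: q·(-4) + (1−q)·1 = -5q + 1
  Player 1's expected payoff from Top: q·2 + (1−q)·(-1) = 3q - 1
  -5q + 1 = 3q - 1  ⇒  -8q = -2  ⇒  q = 1/4.

p = 5/8, q = 1/4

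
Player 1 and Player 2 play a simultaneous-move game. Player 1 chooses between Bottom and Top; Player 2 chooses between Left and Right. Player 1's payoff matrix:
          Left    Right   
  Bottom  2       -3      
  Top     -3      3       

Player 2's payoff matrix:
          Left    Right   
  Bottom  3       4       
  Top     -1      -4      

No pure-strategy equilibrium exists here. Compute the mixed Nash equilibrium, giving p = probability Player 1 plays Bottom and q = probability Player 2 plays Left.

p = 3/4, q = 6/11

For Player 2 to be willing to mix, Player 2 must be indifferent between Left and Right, which pins down Player 1's mix.
  Player 2's payoff to Left: p·3 + (1−p)·(-1) = 4p - 1
  Player 2's payoff to Right: p·4 + (1−p)·(-4) = 8p - 4
  4p - 1 = 8p - 4  ⇒  -4p = -3  ⇒  p = 3/4.
In a mixed equilibrium Player 1 is indifferent between Bottom and Top; this condition fixes q.
  Player 1's expected payoff from Bottom: q·2 + (1−q)·(-3) = 5q - 3
  Player 1's expected payoff from Top: q·(-3) + (1−q)·3 = -6q + 3
  5q - 3 = -6q + 3  ⇒  11q = 6  ⇒  q = 6/11.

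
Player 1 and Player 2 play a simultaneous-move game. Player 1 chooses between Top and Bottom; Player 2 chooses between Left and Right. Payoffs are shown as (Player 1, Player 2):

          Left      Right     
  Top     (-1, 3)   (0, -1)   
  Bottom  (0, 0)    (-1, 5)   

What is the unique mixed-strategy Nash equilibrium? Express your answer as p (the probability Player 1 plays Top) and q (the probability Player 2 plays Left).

p = 5/9, q = 1/2

Set Player 2's expected payoff from Left equal to that from Right:
  Player 2's expected payoff from Left: p·3 + (1−p)·0 = 3p
  Player 2's expected payoff from Right: p·(-1) + (1−p)·5 = -6p + 5
  3p = -6p + 5  ⇒  9p = 5  ⇒  p = 5/9.
For Player 1 to be willing to mix, Player 1 must be indifferent between Top and Bottom, which pins down Player 2's mix.
  Player 1's payoff to Top: q·(-1) + (1−q)·0 = -q
  Player 1's payoff to Bottom: q·0 + (1−q)·(-1) = q - 1
  -q = q - 1  ⇒  -2q = -1  ⇒  q = 1/2.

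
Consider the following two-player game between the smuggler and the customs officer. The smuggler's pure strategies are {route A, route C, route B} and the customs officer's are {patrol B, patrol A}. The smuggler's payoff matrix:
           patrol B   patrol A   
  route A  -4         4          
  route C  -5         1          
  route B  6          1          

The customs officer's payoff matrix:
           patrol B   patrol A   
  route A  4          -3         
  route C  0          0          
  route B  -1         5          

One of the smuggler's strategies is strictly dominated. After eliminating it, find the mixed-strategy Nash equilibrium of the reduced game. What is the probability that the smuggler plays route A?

The smuggler's strategy route C is strictly dominated by route A: -4 > -5 and 4 > 1. Eliminate route C.
The customs officer's indifference between patrol B and patrol A determines the smuggler's mixing probability p:
  the customs officer's payoff from patrol B: p·4 + (1−p)·(-1) = 5p - 1
  the customs officer's payoff from patrol A: p·(-3) + (1−p)·5 = -8p + 5
  5p - 1 = -8p + 5  ⇒  13p = 6  ⇒  p = 6/13.

p = 6/13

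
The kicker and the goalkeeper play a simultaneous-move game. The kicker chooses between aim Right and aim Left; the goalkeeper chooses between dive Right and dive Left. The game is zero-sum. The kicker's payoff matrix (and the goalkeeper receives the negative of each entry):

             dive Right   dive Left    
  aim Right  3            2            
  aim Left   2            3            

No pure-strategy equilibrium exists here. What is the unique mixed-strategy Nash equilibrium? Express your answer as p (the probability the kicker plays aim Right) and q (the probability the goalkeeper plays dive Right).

p = 1/2, q = 1/2

The goalkeeper's indifference between dive Right and dive Left determines the kicker's mixing probability p:
  the goalkeeper's payoff to dive Right: p·(-3) + (1−p)·(-2) = -p - 2
  the goalkeeper's payoff to dive Left: p·(-2) + (1−p)·(-3) = p - 3
  -p - 2 = p - 3  ⇒  -2p = -1  ⇒  p = 1/2.
The goalkeeper's mix must leave the kicker indifferent between aim Right and aim Left.
  the kicker's payoff from aim Right: q·3 + (1−q)·2 = q + 2
  the kicker's payoff from aim Left: q·2 + (1−q)·3 = -q + 3
  q + 2 = -q + 3  ⇒  2q = 1  ⇒  q = 1/2.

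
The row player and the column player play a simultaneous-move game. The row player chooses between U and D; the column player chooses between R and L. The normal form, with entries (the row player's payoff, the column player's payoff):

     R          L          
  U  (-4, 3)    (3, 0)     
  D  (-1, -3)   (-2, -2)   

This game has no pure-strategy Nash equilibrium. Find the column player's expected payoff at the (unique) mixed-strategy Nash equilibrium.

For the column player to be willing to mix, the column player must be indifferent between R and L, which pins down the row player's mix.
  the column player's payoff from R: p·3 + (1−p)·(-3) = 6p - 3
  the column player's payoff from L: p·0 + (1−p)·(-2) = 2p - 2
  6p - 3 = 2p - 2  ⇒  4p = 1  ⇒  p = 1/4.
At equilibrium the column player is indifferent across columns, so the column player's payoff equals the payoff from R: (1/4)·3 + (3/4)·(-3) = -3/2.

-3/2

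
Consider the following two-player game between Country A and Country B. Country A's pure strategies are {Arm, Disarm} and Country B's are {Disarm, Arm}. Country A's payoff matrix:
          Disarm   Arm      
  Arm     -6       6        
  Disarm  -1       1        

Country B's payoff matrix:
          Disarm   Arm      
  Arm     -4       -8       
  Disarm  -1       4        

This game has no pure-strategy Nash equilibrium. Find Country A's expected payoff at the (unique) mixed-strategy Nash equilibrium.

0

Country A's indifference between Arm and Disarm determines Country B's mixing probability q:
  Country A's payoff to Arm: q·(-6) + (1−q)·6 = -12q + 6
  Country A's payoff to Disarm: q·(-1) + (1−q)·1 = -2q + 1
  -12q + 6 = -2q + 1  ⇒  -10q = -5  ⇒  q = 1/2.
At equilibrium Country A is indifferent across rows, so Country A's payoff equals the payoff from Arm: (1/2)·(-6) + (1/2)·6 = 0.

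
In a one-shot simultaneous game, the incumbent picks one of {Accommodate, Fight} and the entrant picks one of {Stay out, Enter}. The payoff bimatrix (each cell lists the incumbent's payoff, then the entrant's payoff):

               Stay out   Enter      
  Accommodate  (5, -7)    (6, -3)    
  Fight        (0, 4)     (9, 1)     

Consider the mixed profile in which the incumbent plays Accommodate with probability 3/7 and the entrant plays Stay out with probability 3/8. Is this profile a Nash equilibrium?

Yes

Check the entrant's indifference given the incumbent's mix p = 3/7:
  payoff from Stay out = -5/7; payoff from Enter = -5/7 — equal.
Check the incumbent's indifference given the entrant's mix q = 3/8:
  payoff from Accommodate = 45/8; payoff from Fight = 45/8 — equal.
Both players are indifferent, so neither can profitably deviate.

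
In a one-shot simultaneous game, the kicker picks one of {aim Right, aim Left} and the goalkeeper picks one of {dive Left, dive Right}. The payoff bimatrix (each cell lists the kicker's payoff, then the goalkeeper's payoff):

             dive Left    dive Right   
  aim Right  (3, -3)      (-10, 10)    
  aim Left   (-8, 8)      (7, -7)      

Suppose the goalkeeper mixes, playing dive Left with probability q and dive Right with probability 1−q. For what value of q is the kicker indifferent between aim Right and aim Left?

Set the kicker's expected payoff from aim Right equal to that from aim Left:
  the kicker's payoff from aim Right: q·3 + (1−q)·(-10) = 13q - 10
  the kicker's payoff from aim Left: q·(-8) + (1−q)·7 = -15q + 7
  13q - 10 = -15q + 7  ⇒  28q = 17  ⇒  q = 17/28.

q = 17/28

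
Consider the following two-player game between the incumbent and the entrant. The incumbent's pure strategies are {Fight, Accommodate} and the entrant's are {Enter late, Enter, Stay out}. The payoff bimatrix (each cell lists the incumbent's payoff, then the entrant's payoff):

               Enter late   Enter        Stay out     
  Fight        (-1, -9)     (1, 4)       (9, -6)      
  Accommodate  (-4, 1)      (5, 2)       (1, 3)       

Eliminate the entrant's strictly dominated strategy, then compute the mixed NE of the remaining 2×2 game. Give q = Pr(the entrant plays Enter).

The entrant's strategy Enter late is strictly dominated by Stay out: -6 > -9 and 3 > 1. Eliminate Enter late.
In a mixed equilibrium the incumbent is indifferent between Fight and Accommodate; this condition fixes q.
  the incumbent's payoff from Fight: q·1 + (1−q)·9 = -8q + 9
  the incumbent's payoff from Accommodate: q·5 + (1−q)·1 = 4q + 1
  -8q + 9 = 4q + 1  ⇒  -12q = -8  ⇒  q = 2/3.

q = 2/3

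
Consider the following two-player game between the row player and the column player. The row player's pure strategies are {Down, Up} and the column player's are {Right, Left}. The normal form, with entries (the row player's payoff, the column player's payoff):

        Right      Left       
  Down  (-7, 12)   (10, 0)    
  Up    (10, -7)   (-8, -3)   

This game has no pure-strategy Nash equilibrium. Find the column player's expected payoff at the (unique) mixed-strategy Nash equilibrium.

-9/4

Set the column player's expected payoff from Right equal to that from Left:
  the column player's expected payoff from Right: p·12 + (1−p)·(-7) = 19p - 7
  the column player's expected payoff from Left: p·0 + (1−p)·(-3) = 3p - 3
  19p - 7 = 3p - 3  ⇒  16p = 4  ⇒  p = 1/4.
At equilibrium the column player is indifferent across columns, so the column player's payoff equals the payoff from Right: (1/4)·12 + (3/4)·(-7) = -9/4.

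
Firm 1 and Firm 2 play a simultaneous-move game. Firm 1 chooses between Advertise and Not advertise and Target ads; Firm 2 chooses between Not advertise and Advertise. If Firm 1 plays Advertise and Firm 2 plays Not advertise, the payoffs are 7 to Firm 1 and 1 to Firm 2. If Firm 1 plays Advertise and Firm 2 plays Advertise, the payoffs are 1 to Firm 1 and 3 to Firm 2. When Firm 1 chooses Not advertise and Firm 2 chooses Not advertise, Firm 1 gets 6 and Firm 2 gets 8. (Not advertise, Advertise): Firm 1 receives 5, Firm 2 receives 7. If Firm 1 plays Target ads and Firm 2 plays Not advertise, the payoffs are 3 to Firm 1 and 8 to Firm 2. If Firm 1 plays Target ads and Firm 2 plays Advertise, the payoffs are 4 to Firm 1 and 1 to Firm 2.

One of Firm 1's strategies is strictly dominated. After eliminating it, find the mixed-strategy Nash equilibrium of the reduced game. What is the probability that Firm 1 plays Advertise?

Firm 1's strategy Target ads is strictly dominated by Not advertise: 6 > 3 and 5 > 4. Eliminate Target ads.
In a mixed equilibrium Firm 2 is indifferent between Not advertise and Advertise; this condition fixes p.
  Firm 2's payoff from Not advertise: p·1 + (1−p)·8 = -7p + 8
  Firm 2's payoff from Advertise: p·3 + (1−p)·7 = -4p + 7
  -7p + 8 = -4p + 7  ⇒  -3p = -1  ⇒  p = 1/3.

p = 1/3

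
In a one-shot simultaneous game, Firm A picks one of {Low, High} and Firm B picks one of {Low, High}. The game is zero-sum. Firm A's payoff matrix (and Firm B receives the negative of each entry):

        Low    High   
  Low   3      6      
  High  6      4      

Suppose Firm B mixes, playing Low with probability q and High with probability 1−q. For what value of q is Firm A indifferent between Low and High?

For Firm A to be willing to mix, Firm A must be indifferent between Low and High, which pins down Firm B's mix.
  Firm A's payoff from Low: q·3 + (1−q)·6 = -3q + 6
  Firm A's payoff from High: q·6 + (1−q)·4 = 2q + 4
  -3q + 6 = 2q + 4  ⇒  -5q = -2  ⇒  q = 2/5.

q = 2/5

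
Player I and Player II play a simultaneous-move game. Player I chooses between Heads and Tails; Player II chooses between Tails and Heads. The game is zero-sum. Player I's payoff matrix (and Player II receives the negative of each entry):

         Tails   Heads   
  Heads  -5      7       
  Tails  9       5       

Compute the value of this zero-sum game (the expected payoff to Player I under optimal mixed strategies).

Set Player I's expected payoff from Heads equal to that from Tails:
  Player I's expected payoff from Heads: q·(-5) + (1−q)·7 = -12q + 7
  Player I's expected payoff from Tails: q·9 + (1−q)·5 = 4q + 5
  -12q + 7 = 4q + 5  ⇒  -16q = -2  ⇒  q = 1/8.
The value is Player I's expected payoff against this mix (using Heads): (1/8)·(-5) + (7/8)·7 = 11/2.

v = 11/2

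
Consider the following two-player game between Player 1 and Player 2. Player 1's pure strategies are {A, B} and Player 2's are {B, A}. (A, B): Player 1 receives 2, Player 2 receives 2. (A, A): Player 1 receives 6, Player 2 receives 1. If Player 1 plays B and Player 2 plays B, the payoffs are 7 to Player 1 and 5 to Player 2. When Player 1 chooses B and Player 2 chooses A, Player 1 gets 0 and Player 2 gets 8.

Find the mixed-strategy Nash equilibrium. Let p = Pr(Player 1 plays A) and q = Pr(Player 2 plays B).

For Player 2 to be willing to mix, Player 2 must be indifferent between B and A, which pins down Player 1's mix.
  Player 2's payoff to B: p·2 + (1−p)·5 = -3p + 5
  Player 2's payoff to A: p·1 + (1−p)·8 = -7p + 8
  -3p + 5 = -7p + 8  ⇒  4p = 3  ⇒  p = 3/4.
For Player 1 to be willing to mix, Player 1 must be indifferent between A and B, which pins down Player 2's mix.
  Player 1's expected payoff from A: q·2 + (1−q)·6 = -4q + 6
  Player 1's expected payoff from B: q·7 + (1−q)·0 = 7q
  -4q + 6 = 7q  ⇒  -11q = -6  ⇒  q = 6/11.

p = 3/4, q = 6/11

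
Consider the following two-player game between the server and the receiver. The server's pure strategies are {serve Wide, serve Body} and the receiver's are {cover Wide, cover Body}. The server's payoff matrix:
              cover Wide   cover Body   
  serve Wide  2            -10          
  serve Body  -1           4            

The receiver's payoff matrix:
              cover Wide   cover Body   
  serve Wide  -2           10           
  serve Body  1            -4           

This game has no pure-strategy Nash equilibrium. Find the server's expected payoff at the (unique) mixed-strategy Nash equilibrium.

-2/17

The receiver's mix must leave the server indifferent between serve Wide and serve Body.
  the server's expected payoff from serve Wide: q·2 + (1−q)·(-10) = 12q - 10
  the server's expected payoff from serve Body: q·(-1) + (1−q)·4 = -5q + 4
  12q - 10 = -5q + 4  ⇒  17q = 14  ⇒  q = 14/17.
At equilibrium the server is indifferent across rows, so the server's payoff equals the payoff from serve Wide: (14/17)·2 + (3/17)·(-10) = -2/17.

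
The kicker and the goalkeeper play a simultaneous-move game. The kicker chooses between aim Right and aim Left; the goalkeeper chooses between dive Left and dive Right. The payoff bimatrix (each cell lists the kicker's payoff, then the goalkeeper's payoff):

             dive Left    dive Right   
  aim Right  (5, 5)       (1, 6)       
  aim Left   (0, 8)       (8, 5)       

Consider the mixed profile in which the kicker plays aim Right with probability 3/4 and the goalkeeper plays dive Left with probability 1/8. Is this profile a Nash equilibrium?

No

Given the goalkeeper's mix q = 1/8, the kicker's payoff from aim Right is 3/2 but from aim Left is 7. The kicker strictly prefers aim Left, so the kicker would not mix.
So the proposed profile is not a Nash equilibrium.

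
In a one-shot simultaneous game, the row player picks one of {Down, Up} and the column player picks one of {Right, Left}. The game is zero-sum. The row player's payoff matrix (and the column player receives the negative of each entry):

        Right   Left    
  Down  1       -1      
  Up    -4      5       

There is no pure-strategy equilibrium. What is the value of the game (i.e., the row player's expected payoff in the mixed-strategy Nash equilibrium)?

Set the row player's expected payoff from Down equal to that from Up:
  the row player's payoff from Down: q·1 + (1−q)·(-1) = 2q - 1
  the row player's payoff from Up: q·(-4) + (1−q)·5 = -9q + 5
  2q - 1 = -9q + 5  ⇒  11q = 6  ⇒  q = 6/11.
The value is the row player's expected payoff against this mix (using Down): (6/11)·1 + (5/11)·(-1) = 1/11.

v = 1/11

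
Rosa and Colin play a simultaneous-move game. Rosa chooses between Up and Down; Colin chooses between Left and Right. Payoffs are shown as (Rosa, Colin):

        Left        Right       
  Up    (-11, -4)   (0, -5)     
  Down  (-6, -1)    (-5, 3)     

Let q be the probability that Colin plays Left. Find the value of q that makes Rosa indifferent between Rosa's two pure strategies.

Set Rosa's expected payoff from Up equal to that from Down:
  Rosa's expected payoff from Up: q·(-11) + (1−q)·0 = -11q
  Rosa's expected payoff from Down: q·(-6) + (1−q)·(-5) = -q - 5
  -11q = -q - 5  ⇒  -10q = -5  ⇒  q = 1/2.

q = 1/2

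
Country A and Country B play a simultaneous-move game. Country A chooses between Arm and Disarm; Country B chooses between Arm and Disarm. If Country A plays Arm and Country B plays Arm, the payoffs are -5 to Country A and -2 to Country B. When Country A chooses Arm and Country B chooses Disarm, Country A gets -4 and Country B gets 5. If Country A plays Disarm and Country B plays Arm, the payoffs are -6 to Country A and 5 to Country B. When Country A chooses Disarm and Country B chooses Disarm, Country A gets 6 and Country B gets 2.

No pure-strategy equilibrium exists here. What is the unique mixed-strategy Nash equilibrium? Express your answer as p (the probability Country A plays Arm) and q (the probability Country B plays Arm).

p = 3/10, q = 10/11

Country B's indifference between Arm and Disarm determines Country A's mixing probability p:
  Country B's payoff to Arm: p·(-2) + (1−p)·5 = -7p + 5
  Country B's payoff to Disarm: p·5 + (1−p)·2 = 3p + 2
  -7p + 5 = 3p + 2  ⇒  -10p = -3  ⇒  p = 3/10.
Country A's indifference between Arm and Disarm determines Country B's mixing probability q:
  Country A's payoff to Arm: q·(-5) + (1−q)·(-4) = -q - 4
  Country A's payoff to Disarm: q·(-6) + (1−q)·6 = -12q + 6
  -q - 4 = -12q + 6  ⇒  11q = 10  ⇒  q = 10/11.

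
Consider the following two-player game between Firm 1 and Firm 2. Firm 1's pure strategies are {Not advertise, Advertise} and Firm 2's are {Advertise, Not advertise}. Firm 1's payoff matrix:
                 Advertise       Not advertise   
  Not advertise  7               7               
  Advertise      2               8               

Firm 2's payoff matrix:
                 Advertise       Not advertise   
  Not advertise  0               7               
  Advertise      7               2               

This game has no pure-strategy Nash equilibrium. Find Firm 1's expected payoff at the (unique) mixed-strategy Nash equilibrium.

Set Firm 1's expected payoff from Not advertise equal to that from Advertise:
  Firm 1's payoff to Not advertise: q·7 + (1−q)·7 = 7
  Firm 1's payoff to Advertise: q·2 + (1−q)·8 = -6q + 8
  7 = -6q + 8  ⇒  6q = 1  ⇒  q = 1/6.
At equilibrium Firm 1 is indifferent across rows, so Firm 1's payoff equals the payoff from Not advertise: (1/6)·7 + (5/6)·7 = 7.

7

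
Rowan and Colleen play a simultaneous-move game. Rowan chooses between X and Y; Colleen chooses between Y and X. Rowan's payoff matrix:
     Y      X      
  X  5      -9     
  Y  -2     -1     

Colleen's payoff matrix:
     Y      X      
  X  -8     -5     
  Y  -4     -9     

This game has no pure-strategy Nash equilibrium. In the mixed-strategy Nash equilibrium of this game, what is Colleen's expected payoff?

Rowan's mix must leave Colleen indifferent between Y and X.
  Colleen's payoff to Y: p·(-8) + (1−p)·(-4) = -4p - 4
  Colleen's payoff to X: p·(-5) + (1−p)·(-9) = 4p - 9
  -4p - 4 = 4p - 9  ⇒  -8p = -5  ⇒  p = 5/8.
At equilibrium Colleen is indifferent across columns, so Colleen's payoff equals the payoff from Y: (5/8)·(-8) + (3/8)·(-4) = -13/2.

-13/2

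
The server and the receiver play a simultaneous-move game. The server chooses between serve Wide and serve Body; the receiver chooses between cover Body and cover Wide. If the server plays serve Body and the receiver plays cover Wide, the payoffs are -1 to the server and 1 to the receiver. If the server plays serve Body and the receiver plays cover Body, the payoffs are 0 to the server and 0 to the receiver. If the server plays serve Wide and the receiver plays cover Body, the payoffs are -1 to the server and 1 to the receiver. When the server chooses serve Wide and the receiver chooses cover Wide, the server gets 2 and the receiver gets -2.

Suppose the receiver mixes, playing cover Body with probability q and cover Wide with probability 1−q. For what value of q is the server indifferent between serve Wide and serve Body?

q = 3/4

The server's indifference between serve Wide and serve Body determines the receiver's mixing probability q:
  the server's payoff to serve Wide: q·(-1) + (1−q)·2 = -3q + 2
  the server's payoff to serve Body: q·0 + (1−q)·(-1) = q - 1
  -3q + 2 = q - 1  ⇒  -4q = -3  ⇒  q = 3/4.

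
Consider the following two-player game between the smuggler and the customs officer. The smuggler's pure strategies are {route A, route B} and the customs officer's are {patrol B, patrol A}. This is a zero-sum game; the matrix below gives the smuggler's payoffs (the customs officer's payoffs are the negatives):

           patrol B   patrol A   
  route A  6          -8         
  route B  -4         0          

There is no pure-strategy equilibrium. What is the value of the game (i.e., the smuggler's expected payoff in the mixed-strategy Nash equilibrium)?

The smuggler's indifference between route A and route B determines the customs officer's mixing probability q:
  the smuggler's expected payoff from route A: q·6 + (1−q)·(-8) = 14q - 8
  the smuggler's expected payoff from route B: q·(-4) + (1−q)·0 = -4q
  14q - 8 = -4q  ⇒  18q = 8  ⇒  q = 4/9.
The value is the smuggler's expected payoff against this mix (using route A): (4/9)·6 + (5/9)·(-8) = -16/9.

v = -16/9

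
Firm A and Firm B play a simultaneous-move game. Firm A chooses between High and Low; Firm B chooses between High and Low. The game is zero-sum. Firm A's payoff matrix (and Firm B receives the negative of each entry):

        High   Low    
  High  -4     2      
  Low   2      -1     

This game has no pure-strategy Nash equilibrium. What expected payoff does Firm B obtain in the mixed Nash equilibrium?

Firm A's mix must leave Firm B indifferent between High and Low.
  Firm B's payoff from High: p·4 + (1−p)·(-2) = 6p - 2
  Firm B's payoff from Low: p·(-2) + (1−p)·1 = -3p + 1
  6p - 2 = -3p + 1  ⇒  9p = 3  ⇒  p = 1/3.
At equilibrium Firm B is indifferent across columns, so Firm B's payoff equals the payoff from High: (1/3)·4 + (2/3)·(-2) = 0.

0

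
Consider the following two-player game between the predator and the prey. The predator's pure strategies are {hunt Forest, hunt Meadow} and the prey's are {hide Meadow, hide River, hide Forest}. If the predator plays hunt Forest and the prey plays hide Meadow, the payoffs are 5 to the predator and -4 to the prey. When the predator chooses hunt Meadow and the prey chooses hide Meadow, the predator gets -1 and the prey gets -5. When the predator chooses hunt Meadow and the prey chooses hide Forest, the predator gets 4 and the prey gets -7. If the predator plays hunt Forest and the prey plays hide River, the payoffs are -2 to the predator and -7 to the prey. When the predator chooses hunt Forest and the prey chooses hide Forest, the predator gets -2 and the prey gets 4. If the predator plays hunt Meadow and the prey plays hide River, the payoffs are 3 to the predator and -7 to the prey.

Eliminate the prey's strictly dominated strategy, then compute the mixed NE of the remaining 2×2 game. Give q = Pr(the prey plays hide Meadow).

The prey's strategy hide River is strictly dominated by hide Meadow: -4 > -7 and -5 > -7. Eliminate hide River.
Set the predator's expected payoff from hunt Forest equal to that from hunt Meadow:
  the predator's payoff to hunt Forest: q·5 + (1−q)·(-2) = 7q - 2
  the predator's payoff to hunt Meadow: q·(-1) + (1−q)·4 = -5q + 4
  7q - 2 = -5q + 4  ⇒  12q = 6  ⇒  q = 1/2.

q = 1/2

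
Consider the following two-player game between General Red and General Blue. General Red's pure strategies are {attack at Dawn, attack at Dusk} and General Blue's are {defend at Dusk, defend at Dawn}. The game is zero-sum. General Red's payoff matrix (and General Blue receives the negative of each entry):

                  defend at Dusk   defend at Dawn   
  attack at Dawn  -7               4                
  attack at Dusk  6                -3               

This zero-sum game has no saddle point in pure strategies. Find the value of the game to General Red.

General Red's indifference between attack at Dawn and attack at Dusk determines General Blue's mixing probability q:
  General Red's payoff to attack at Dawn: q·(-7) + (1−q)·4 = -11q + 4
  General Red's payoff to attack at Dusk: q·6 + (1−q)·(-3) = 9q - 3
  -11q + 4 = 9q - 3  ⇒  -20q = -7  ⇒  q = 7/20.
The value is General Red's expected payoff against this mix (using attack at Dawn): (7/20)·(-7) + (13/20)·4 = 3/20.

v = 3/20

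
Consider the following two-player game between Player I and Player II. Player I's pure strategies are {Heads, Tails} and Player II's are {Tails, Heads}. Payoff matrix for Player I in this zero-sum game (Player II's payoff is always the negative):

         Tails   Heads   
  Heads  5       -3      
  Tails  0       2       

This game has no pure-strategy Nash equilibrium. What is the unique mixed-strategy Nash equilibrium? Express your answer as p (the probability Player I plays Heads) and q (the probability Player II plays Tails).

p = 1/5, q = 1/2

For Player II to be willing to mix, Player II must be indifferent between Tails and Heads, which pins down Player I's mix.
  Player II's expected payoff from Tails: p·(-5) + (1−p)·0 = -5p
  Player II's expected payoff from Heads: p·3 + (1−p)·(-2) = 5p - 2
  -5p = 5p - 2  ⇒  -10p = -2  ⇒  p = 1/5.
Set Player I's expected payoff from Heads equal to that from Tails:
  Player I's payoff to Heads: q·5 + (1−q)·(-3) = 8q - 3
  Player I's payoff to Tails: q·0 + (1−q)·2 = -2q + 2
  8q - 3 = -2q + 2  ⇒  10q = 5  ⇒  q = 1/2.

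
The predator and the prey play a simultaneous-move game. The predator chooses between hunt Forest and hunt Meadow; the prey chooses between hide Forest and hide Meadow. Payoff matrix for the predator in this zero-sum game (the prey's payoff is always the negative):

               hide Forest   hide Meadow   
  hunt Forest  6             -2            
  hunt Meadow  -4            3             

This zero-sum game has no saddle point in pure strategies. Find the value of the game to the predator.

Set the predator's expected payoff from hunt Forest equal to that from hunt Meadow:
  the predator's payoff from hunt Forest: q·6 + (1−q)·(-2) = 8q - 2
  the predator's payoff from hunt Meadow: q·(-4) + (1−q)·3 = -7q + 3
  8q - 2 = -7q + 3  ⇒  15q = 5  ⇒  q = 1/3.
The value is the predator's expected payoff against this mix (using hunt Forest): (1/3)·6 + (2/3)·(-2) = 2/3.

v = 2/3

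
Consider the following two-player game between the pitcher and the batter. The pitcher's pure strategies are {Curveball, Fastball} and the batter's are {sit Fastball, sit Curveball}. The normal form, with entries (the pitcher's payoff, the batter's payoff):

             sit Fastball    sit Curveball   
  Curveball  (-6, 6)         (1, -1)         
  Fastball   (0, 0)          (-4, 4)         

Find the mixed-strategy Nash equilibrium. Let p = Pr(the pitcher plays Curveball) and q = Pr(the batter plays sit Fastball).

The batter's indifference between sit Fastball and sit Curveball determines the pitcher's mixing probability p:
  the batter's payoff to sit Fastball: p·6 + (1−p)·0 = 6p
  the batter's payoff to sit Curveball: p·(-1) + (1−p)·4 = -5p + 4
  6p = -5p + 4  ⇒  11p = 4  ⇒  p = 4/11.
Set the pitcher's expected payoff from Curveball equal to that from Fastball:
  the pitcher's expected payoff from Curveball: q·(-6) + (1−q)·1 = -7q + 1
  the pitcher's expected payoff from Fastball: q·0 + (1−q)·(-4) = 4q - 4
  -7q + 1 = 4q - 4  ⇒  -11q = -5  ⇒  q = 5/11.

p = 4/11, q = 5/11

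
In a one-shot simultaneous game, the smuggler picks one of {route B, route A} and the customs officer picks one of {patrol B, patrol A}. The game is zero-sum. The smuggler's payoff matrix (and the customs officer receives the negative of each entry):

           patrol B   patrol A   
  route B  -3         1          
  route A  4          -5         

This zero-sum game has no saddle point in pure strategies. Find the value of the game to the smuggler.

v = -11/13

The customs officer's mix must leave the smuggler indifferent between route B and route A.
  the smuggler's payoff from route B: q·(-3) + (1−q)·1 = -4q + 1
  the smuggler's payoff from route A: q·4 + (1−q)·(-5) = 9q - 5
  -4q + 1 = 9q - 5  ⇒  -13q = -6  ⇒  q = 6/13.
The value is the smuggler's expected payoff against this mix (using route B): (6/13)·(-3) + (7/13)·1 = -11/13.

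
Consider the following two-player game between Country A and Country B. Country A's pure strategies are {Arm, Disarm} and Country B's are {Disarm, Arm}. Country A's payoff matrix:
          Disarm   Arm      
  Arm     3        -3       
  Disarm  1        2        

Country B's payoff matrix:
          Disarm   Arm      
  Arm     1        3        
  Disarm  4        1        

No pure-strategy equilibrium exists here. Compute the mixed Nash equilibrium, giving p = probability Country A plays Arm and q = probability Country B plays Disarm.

Country A's mix must leave Country B indifferent between Disarm and Arm.
  Country B's expected payoff from Disarm: p·1 + (1−p)·4 = -3p + 4
  Country B's expected payoff from Arm: p·3 + (1−p)·1 = 2p + 1
  -3p + 4 = 2p + 1  ⇒  -5p = -3  ⇒  p = 3/5.
Country A's indifference between Arm and Disarm determines Country B's mixing probability q:
  Country A's payoff from Arm: q·3 + (1−q)·(-3) = 6q - 3
  Country A's payoff from Disarm: q·1 + (1−q)·2 = -q + 2
  6q - 3 = -q + 2  ⇒  7q = 5  ⇒  q = 5/7.

p = 3/5, q = 5/7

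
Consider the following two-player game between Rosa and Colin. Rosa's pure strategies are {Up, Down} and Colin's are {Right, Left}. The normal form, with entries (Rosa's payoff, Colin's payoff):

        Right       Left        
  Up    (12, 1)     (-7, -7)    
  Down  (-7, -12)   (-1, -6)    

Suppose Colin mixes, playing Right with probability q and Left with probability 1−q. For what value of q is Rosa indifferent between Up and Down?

Set Rosa's expected payoff from Up equal to that from Down:
  Rosa's payoff from Up: q·12 + (1−q)·(-7) = 19q - 7
  Rosa's payoff from Down: q·(-7) + (1−q)·(-1) = -6q - 1
  19q - 7 = -6q - 1  ⇒  25q = 6  ⇒  q = 6/25.

q = 6/25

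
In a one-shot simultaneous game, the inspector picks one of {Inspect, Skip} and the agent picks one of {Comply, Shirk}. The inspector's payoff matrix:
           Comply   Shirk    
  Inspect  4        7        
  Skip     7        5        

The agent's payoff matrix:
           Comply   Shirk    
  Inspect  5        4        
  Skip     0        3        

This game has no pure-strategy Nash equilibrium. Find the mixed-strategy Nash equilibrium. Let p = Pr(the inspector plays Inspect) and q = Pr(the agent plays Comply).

Set the agent's expected payoff from Comply equal to that from Shirk:
  the agent's expected payoff from Comply: p·5 + (1−p)·0 = 5p
  the agent's expected payoff from Shirk: p·4 + (1−p)·3 = p + 3
  5p = p + 3  ⇒  4p = 3  ⇒  p = 3/4.
Set the inspector's expected payoff from Inspect equal to that from Skip:
  the inspector's payoff from Inspect: q·4 + (1−q)·7 = -3q + 7
  the inspector's payoff from Skip: q·7 + (1−q)·5 = 2q + 5
  -3q + 7 = 2q + 5  ⇒  -5q = -2  ⇒  q = 2/5.

p = 3/4, q = 2/5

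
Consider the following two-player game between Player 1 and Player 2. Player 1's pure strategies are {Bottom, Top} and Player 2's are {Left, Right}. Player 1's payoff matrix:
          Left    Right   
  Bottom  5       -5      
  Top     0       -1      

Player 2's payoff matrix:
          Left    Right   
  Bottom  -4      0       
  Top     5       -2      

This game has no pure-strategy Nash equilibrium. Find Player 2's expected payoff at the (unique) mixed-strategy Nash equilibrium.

Set Player 2's expected payoff from Left equal to that from Right:
  Player 2's expected payoff from Left: p·(-4) + (1−p)·5 = -9p + 5
  Player 2's expected payoff from Right: p·0 + (1−p)·(-2) = 2p - 2
  -9p + 5 = 2p - 2  ⇒  -11p = -7  ⇒  p = 7/11.
At equilibrium Player 2 is indifferent across columns, so Player 2's payoff equals the payoff from Left: (7/11)·(-4) + (4/11)·5 = -8/11.

-8/11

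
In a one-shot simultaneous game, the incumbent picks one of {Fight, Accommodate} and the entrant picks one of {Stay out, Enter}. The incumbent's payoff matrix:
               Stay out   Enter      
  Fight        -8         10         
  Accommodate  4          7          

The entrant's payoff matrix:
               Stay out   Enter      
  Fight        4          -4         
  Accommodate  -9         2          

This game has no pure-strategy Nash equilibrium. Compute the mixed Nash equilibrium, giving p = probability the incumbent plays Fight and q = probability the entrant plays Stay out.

For the entrant to be willing to mix, the entrant must be indifferent between Stay out and Enter, which pins down the incumbent's mix.
  the entrant's expected payoff from Stay out: p·4 + (1−p)·(-9) = 13p - 9
  the entrant's expected payoff from Enter: p·(-4) + (1−p)·2 = -6p + 2
  13p - 9 = -6p + 2  ⇒  19p = 11  ⇒  p = 11/19.
In a mixed equilibrium the incumbent is indifferent between Fight and Accommodate; this condition fixes q.
  the incumbent's payoff from Fight: q·(-8) + (1−q)·10 = -18q + 10
  the incumbent's payoff from Accommodate: q·4 + (1−q)·7 = -3q + 7
  -18q + 10 = -3q + 7  ⇒  -15q = -3  ⇒  q = 1/5.

p = 11/19, q = 1/5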